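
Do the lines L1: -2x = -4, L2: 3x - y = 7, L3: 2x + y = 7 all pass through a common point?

Intersecting L1 and L2: solving the 2×2 system gives (x, y) = (2, -1).
Substitute into L3: (2)(2) + (1)(-1) = 3.
But L3 requires 7 ≠ 3, so the three lines have no common point.

No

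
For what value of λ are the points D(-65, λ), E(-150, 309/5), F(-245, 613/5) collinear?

Collinearity: (D − E) must be parallel to (F − E) = (-95, 304/5).
Cross-multiplying the components: (λ − 309/5)·(-95) = (85)·(304/5).
Solving gives λ = 37/5.

37/5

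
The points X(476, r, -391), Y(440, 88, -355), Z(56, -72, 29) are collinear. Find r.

Collinearity requires XY × XZ = 0; each component is linear in r.
The x-component gives (-384)r + (39552) = 0, so r = 103.
The remaining components then also vanish.

103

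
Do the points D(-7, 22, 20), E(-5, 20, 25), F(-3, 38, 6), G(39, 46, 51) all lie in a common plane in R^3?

Yes

The four points are coplanar iff the 3×3 determinant with rows DE, DF, DG is zero.
Rows: (2, -2, 5), (4, 16, -14), (46, 24, 31).
Expanding along the first row: (2)(832) − (-2)(768) + (5)(-640) = 0.
Zero determinant ⇒ coplanar.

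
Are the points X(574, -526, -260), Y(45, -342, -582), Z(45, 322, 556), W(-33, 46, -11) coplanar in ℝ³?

Yes

A normal to the plane through X, Y, Z is n = XY × XZ = (423200, 602002, -351256).
The plane has equation n·P = 17590308. For W: n·W = 17590308.
Equal, so W lies in the plane and all four are coplanar.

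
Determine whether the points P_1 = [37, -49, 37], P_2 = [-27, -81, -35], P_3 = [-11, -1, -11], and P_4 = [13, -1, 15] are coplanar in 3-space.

Yes

With P_1 as base: P_1P_2 = (-64, -32, -72), P_1P_3 = (-48, 48, -48), P_1P_4 = (-24, 48, -22).
P_1P_3 × P_1P_4 = (1248, 96, -1152).
P_1P_2 · (P_1P_3 × P_1P_4) = 0.
The scalar triple product vanishes, so the four points are coplanar.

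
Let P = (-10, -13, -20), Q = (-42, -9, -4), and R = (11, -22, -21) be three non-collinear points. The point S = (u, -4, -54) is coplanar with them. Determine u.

Coplanarity requires PQ · (PR × PS) = 0.
PQ = (-32, 4, 16), PR = (21, -9, -1); the triple product is linear in u with coefficient 140 and constant term -2800.
Setting it to zero: u = 20.

20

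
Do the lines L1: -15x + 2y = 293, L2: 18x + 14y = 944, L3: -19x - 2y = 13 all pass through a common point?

Intersecting L1 and L2: solving the 2×2 system gives (x, y) = (-9, 79).
Substitute into L3: (-19)(-9) + (-2)(79) = 13.
This equals 13, so (-9, 79) lies on all three lines and they are concurrent.

Yes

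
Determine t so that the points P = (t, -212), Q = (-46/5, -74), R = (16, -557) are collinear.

-2

The three points are collinear iff det[PQ; PR] = 0.
This determinant is linear in t: (483)t + (966) = 0, so t = -2.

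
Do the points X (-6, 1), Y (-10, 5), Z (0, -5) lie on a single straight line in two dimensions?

Yes

XY = (-4, 4), XZ = (6, -6).
Checking proportionality: XZ = -3/2·XY, so the vectors are parallel and the points are collinear.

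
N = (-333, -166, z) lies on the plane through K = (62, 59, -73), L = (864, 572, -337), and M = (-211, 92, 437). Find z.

A normal to the plane is n = KL × KM = (270342, -336948, 166515).
N lies in the plane iff n · KN = 0.
This gives (166515)z + (-18816195) = 0, so z = 113.

113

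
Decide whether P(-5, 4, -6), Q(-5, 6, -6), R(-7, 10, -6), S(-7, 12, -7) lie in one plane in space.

A normal to the plane through P, Q, R is n = PQ × PR = (0, 0, 4).
The plane has equation n·X = -24. For S: n·S = -28.
-28 ≠ -24, so S is off the plane.

No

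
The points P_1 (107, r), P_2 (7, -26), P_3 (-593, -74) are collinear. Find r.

-18

The three points are collinear iff det[P_1P_2; P_1P_3] = 0.
This determinant is linear in r: (-600)r + (-10800) = 0, so r = -18.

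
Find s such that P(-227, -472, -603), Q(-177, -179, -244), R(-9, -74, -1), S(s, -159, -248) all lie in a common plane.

Normal to plane PQR: n = (33504, 48162, -43974); plane equation n·X = -3821550.
Requiring n·S = -3821550: (33504)s + (3247794) = -3821550.
So s = -211.

-211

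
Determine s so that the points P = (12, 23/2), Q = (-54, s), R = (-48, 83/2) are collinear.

Collinearity: (Q − P) must be parallel to (R − P) = (-60, 30).
Cross-multiplying the components: (s − 23/2)·(-60) = (-66)·(30).
Solving gives s = 89/2.

89/2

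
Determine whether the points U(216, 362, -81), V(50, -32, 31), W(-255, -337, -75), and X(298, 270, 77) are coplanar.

Yes

With U as base: UV = (-166, -394, 112), UW = (-471, -699, 6), UX = (82, -92, 158).
UW × UX = (-109890, 74910, 100650).
UV · (UW × UX) = 0.
The scalar triple product vanishes, so the four points are coplanar.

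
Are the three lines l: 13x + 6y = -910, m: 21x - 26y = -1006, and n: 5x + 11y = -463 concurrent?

Yes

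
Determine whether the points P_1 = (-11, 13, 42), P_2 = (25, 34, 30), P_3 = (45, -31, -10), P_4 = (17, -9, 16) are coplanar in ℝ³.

Yes

The four points are coplanar iff the 3×3 determinant with rows P_1P_2, P_1P_3, P_1P_4 is zero.
Rows: (36, 21, -12), (56, -44, -52), (28, -22, -26).
Expanding along the first row: (36)(0) − (21)(0) + (-12)(0) = 0.
Zero determinant ⇒ coplanar.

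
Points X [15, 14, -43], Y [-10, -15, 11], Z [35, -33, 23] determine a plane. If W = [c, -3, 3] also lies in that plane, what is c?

-40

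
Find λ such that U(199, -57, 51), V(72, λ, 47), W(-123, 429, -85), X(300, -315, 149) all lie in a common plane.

Coplanarity ⇔ det[UV; UW; UX] = 0.
Expanding, this is linear in λ: (17820)λ + (-712800) = 0.
So λ = 40.

40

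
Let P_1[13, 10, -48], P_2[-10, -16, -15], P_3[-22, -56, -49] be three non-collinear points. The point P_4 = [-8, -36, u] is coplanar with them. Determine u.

-61

A normal to the plane is n = P_1P_2 × P_1P_3 = (2204, -1178, 608).
P_4 lies in the plane iff n · P_1P_4 = 0.
This gives (608)u + (37088) = 0, so u = -61.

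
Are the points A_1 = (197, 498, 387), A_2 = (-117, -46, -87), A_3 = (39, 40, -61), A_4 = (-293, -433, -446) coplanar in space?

The four points are coplanar iff the 3×3 determinant with rows A_1A_2, A_1A_3, A_1A_4 is zero.
Rows: (-314, -544, -474), (-158, -458, -448), (-490, -931, -833).
Expanding along the first row: (-314)(-35574) − (-544)(-87906) + (-474)(-77322) = 0.
Zero determinant ⇒ coplanar.

Yes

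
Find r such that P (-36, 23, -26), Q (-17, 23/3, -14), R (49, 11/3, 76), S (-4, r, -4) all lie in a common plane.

-1

Normal to plane PQR: n = (-1332, -918, 936); plane equation n·X = 2502.
Requiring n·S = 2502: (-918)r + (1584) = 2502.
So r = -1.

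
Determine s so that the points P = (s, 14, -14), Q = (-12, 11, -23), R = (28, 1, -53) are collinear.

-24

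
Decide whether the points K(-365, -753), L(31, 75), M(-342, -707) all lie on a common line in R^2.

KL = (396, 828), KM = (23, 46).
det[KL; KM] = (396)(46) − (828)(23) = -828.
The determinant is nonzero, so they are not collinear.

No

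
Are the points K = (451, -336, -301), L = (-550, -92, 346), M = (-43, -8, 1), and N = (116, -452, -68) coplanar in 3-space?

A normal to the plane through K, L, M is n = KL × KM = (-138528, -17316, -207792).
The plane has equation n·P = 5887440. For N: n·N = 5887440.
Equal, so N lies in the plane and all four are coplanar.

Yes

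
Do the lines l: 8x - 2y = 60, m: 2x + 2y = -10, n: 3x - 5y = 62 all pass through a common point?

No

Lines aᵢx + bᵢy = cᵢ with pairwise distinct directions are concurrent exactly when det[aᵢ bᵢ cᵢ] = 0.
Here the determinant is -60.
Nonzero, so no common point exists.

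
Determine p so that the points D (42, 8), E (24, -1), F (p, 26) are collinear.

The three points are collinear iff det[DE; DF] = 0.
This determinant is linear in p: (9)p + (-702) = 0, so p = 78.

78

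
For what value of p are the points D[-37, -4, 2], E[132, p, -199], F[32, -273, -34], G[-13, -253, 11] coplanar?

The points are coplanar iff DE · (DF × DG) = 0.
Expanding, this is linear in p: (-1485)p + (225720) = 0.
So p = 152.

152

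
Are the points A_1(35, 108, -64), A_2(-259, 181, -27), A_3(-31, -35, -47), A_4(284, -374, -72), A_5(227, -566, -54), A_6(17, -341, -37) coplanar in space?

The plane through A_1, A_2, A_3 has normal n = A_1A_2 × A_1A_3 = (6532, 2556, 46860) and equation n·P = -2494372.
Checking the remaining points: n·A_4 = -2474776, n·A_5 = -2494372, n·A_6 = -2494372.
Since n·A_4 = -2474776 ≠ -2494372, A_4 is off the plane and the points are not all coplanar.

No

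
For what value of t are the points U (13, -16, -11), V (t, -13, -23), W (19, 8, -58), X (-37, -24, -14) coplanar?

-2

Normal to plane UWX: n = (-448, 2368, 1152); plane equation n·P = -56384.
Requiring n·V = -56384: (-448)t + (-57280) = -56384.
So t = -2.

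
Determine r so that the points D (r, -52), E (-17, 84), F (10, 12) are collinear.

34

The three points are collinear iff det[DE; DF] = 0.
This determinant is linear in r: (72)r + (-2448) = 0, so r = 34.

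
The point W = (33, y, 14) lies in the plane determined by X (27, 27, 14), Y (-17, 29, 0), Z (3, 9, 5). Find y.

0

A normal to the plane is n = XY × XZ = (-270, -60, 840).
W lies in the plane iff n · XW = 0.
This gives (-60)y + (0) = 0, so y = 0.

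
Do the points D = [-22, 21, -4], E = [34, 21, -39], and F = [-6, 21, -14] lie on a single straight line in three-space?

Yes

DE = (56, 0, -35), DF = (16, 0, -10).
Each component of DF is 2/7 times the corresponding component of DE, so DF = 2/7·DE and the points are collinear.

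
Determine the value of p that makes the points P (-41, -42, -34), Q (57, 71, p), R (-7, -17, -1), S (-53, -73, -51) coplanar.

The points are coplanar iff PQ · (PR × PS) = 0.
Expanding, this is linear in p: (-754)p + (53534) = 0.
So p = 71.

71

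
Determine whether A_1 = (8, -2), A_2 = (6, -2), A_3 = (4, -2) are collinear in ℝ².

Yes

A_1A_2 = (-2, 0), A_1A_3 = (-4, 0).
Twice the signed area of △A_1A_2A_3 is (-2)(0) − (0)(-4) = 0.
The triangle is degenerate (zero area), so the points are collinear.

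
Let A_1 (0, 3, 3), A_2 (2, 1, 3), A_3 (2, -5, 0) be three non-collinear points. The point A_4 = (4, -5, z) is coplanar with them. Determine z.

The plane through A_1, A_2, A_3 has equation 6x + 6y − 12z = -18.
Substituting A_4: (-12)z + (-6) = -18, so z = 1.

1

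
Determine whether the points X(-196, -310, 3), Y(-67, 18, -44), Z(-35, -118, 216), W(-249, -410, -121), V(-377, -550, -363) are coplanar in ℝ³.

The plane through X, Y, Z has normal n = XY × XZ = (78888, -35044, -28040) and equation n·P = -4682528.
Checking the remaining points: n·W = -1882232, n·V = -288056.
Since n·W = -1882232 ≠ -4682528, W is off the plane and the points are not all coplanar.

No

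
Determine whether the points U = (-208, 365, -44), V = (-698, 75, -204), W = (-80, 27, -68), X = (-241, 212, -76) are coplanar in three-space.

Yes

With U as base: UV = (-490, -290, -160), UW = (128, -338, -24), UX = (-33, -153, -32).
UW × UX = (7144, 4888, -30738).
UV · (UW × UX) = 0.
The scalar triple product vanishes, so the four points are coplanar.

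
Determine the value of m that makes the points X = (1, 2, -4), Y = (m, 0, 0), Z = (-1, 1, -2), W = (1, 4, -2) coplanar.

-3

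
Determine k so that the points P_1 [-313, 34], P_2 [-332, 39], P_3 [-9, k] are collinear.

The three points are collinear iff det[P_1P_2; P_1P_3] = 0.
This determinant is linear in k: (-19)k + (-874) = 0, so k = -46.

-46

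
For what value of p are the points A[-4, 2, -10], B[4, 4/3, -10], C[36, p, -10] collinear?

-4/3

Direction AB = (8, -2/3, 0). From the x-coordinate of C, the parameter along the line is τ = (36 − (-4))/8 = 5.
Then p = 2 + 5·(-2/3) = -4/3.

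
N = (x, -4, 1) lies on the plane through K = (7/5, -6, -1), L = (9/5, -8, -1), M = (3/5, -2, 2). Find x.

Coplanarity requires KL · (KM × KN) = 0.
KL = (2/5, -2, 0), KM = (-4/5, 4, 3); the triple product is linear in x with coefficient -6 and constant term 6.
Setting it to zero: x = 1.

1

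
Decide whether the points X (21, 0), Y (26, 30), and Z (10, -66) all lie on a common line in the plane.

Yes

XY = (5, 30), XZ = (-11, -66).
det[XY; XZ] = (5)(-66) − (30)(-11) = 0.
The determinant is zero, so the points are collinear.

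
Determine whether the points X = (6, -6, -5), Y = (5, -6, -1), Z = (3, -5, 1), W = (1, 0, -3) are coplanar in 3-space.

No

A normal to the plane through X, Y, Z is n = XY × XZ = (-4, -6, -1).
The plane has equation n·P = 17. For W: n·W = -1.
-1 ≠ 17, so W is off the plane.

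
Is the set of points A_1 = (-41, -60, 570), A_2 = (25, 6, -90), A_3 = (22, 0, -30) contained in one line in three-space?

A_1A_2 = (66, 66, -660), A_1A_3 = (63, 60, -600).
Comparing components 3 and 1: (-660)(63) − (66)(-600) = -1980 ≠ 0, so A_1A_2 and A_1A_3 are not parallel and the points are not collinear.

No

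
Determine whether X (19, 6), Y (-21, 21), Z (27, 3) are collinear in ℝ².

Yes

XY = (-40, 15), XZ = (8, -3).
Twice the signed area of △XYZ is (-40)(-3) − (15)(8) = 0.
The triangle is degenerate (zero area), so the points are collinear.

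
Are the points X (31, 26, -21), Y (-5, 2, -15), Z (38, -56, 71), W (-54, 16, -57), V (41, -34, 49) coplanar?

Yes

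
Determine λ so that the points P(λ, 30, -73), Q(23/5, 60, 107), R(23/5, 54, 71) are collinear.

23/5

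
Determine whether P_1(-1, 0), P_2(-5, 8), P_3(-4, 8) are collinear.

P_1P_2 = (-4, 8), P_1P_3 = (-3, 8).
Twice the signed area of △P_1P_2P_3 is (-4)(8) − (8)(-3) = -8.
The area is nonzero, so the three points are not collinear.

No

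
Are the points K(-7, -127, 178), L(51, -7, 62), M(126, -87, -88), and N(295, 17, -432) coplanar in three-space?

With K as base: KL = (58, 120, -116), KM = (133, 40, -266), KN = (302, 144, -610).
KM × KN = (13904, 798, 7072).
KL · (KM × KN) = 81840.
Since 81840 ≠ 0, the four points are not coplanar.

No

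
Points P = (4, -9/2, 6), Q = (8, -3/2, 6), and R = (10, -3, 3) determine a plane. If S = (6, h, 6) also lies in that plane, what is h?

-3

A normal to the plane is n = PQ × PR = (-9, 12, -12).
S lies in the plane iff n · PS = 0.
This gives (12)h + (36) = 0, so h = -3.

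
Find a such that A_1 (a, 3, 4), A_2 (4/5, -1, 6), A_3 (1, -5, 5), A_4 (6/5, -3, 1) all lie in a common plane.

The points are coplanar iff A_1A_2 · (A_1A_3 × A_1A_4) = 0.
Expanding, this is linear in a: (-18)a + (72/5) = 0.
So a = 4/5.

4/5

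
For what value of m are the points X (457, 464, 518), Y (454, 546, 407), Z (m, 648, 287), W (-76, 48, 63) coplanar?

460

Normal to plane XYW: n = (-83486, 57798, 44954); plane equation n·P = 11951342.
Requiring n·Z = 11951342: (-83486)m + (50354902) = 11951342.
So m = 460.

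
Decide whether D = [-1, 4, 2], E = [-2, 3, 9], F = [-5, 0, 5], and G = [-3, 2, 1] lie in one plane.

The four points are coplanar iff the 3×3 determinant with rows DE, DF, DG is zero.
Rows: (-1, -1, 7), (-4, -4, 3), (-2, -2, -1).
Expanding along the first row: (-1)(10) − (-1)(10) + (7)(0) = 0.
Zero determinant ⇒ coplanar.

Yes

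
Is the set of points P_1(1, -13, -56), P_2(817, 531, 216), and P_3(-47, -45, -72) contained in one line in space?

Yes

P_1P_2 = (816, 544, 272), P_1P_3 = (-48, -32, -16).
Each component of P_1P_3 is -1/17 times the corresponding component of P_1P_2, so P_1P_3 = -1/17·P_1P_2 and the points are collinear.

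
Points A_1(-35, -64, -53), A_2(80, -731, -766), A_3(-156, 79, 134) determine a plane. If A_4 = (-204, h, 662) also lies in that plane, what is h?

Coplanarity requires A_1A_2 · (A_1A_3 × A_1A_4) = 0.
A_1A_2 = (115, -667, -713), A_1A_3 = (-121, 143, 187); the triple product is linear in h with coefficient 64768 and constant term -37954048.
Setting it to zero: h = 586.

586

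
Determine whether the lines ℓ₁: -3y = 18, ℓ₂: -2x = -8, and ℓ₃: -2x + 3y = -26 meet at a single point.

Yes

Intersecting ℓ₁ and ℓ₂: solving the 2×2 system gives (x, y) = (4, -6).
Substitute into ℓ₃: (-2)(4) + (3)(-6) = -26.
This equals -26, so (4, -6) lies on all three lines and they are concurrent.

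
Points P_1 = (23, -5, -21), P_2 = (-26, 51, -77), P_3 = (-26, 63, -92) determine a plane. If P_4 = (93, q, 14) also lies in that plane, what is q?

-49

Coplanarity requires P_1P_2 · (P_1P_3 × P_1P_4) = 0.
P_1P_2 = (-49, 56, -56), P_1P_3 = (-49, 68, -71); the triple product is linear in q with coefficient -735 and constant term -36015.
Setting it to zero: q = -49.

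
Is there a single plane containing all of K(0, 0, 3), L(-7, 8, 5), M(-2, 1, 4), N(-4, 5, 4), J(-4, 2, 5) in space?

Yes

The plane through K, L, M has normal n = KL × KM = (6, 3, 9) and equation n·P = 27.
Checking the remaining points: n·N = 27, n·J = 27.
All equal 27, so all 5 points lie in one plane.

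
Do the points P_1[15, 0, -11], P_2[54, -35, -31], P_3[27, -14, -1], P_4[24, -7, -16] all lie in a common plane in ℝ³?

The four points are coplanar iff the 3×3 determinant with rows P_1P_2, P_1P_3, P_1P_4 is zero.
Rows: (39, -35, -20), (12, -14, 10), (9, -7, -5).
Expanding along the first row: (39)(140) − (-35)(-150) + (-20)(42) = -630.
Nonzero ⇒ not coplanar.

No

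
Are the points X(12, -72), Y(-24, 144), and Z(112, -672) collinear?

Yes

XY = (-36, 216), XZ = (100, -600).
Twice the signed area of △XYZ is (-36)(-600) − (216)(100) = 0.
The triangle is degenerate (zero area), so the points are collinear.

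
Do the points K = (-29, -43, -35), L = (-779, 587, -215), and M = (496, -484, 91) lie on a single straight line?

Yes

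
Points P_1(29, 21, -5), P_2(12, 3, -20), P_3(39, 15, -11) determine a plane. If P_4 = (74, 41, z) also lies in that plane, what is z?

Coplanarity requires P_1P_2 · (P_1P_3 × P_1P_4) = 0.
P_1P_2 = (-17, -18, -15), P_1P_3 = (10, -6, -6); the triple product is linear in z with coefficient 282 and constant term -2820.
Setting it to zero: z = 10.

10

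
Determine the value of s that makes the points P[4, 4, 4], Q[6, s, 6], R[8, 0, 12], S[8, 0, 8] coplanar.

Coplanarity ⇔ det[PQ; PR; PS] = 0.
Expanding, this is linear in s: (16)s + (-32) = 0.
So s = 2.

2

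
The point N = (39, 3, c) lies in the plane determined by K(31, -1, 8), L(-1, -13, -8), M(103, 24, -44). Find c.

56

Coplanarity requires KL · (KM × KN) = 0.
KL = (-32, -12, -16), KM = (72, 25, -52); the triple product is linear in c with coefficient 64 and constant term -3584.
Setting it to zero: c = 56.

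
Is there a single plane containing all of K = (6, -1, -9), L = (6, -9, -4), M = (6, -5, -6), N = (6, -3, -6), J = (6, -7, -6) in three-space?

Yes

The plane through K, L, M has normal n = KL × KM = (-4, 0, 0) and equation n·P = -24.
Checking the remaining points: n·N = -24, n·J = -24.
All equal -24, so all 5 points lie in one plane.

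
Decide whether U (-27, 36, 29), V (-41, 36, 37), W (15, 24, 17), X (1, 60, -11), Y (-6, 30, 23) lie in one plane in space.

Yes

The plane through U, V, W has normal n = UV × UW = (96, 168, 168) and equation n·P = 8328.
Checking the remaining points: n·X = 8328, n·Y = 8328.
All equal 8328, so all 5 points lie in one plane.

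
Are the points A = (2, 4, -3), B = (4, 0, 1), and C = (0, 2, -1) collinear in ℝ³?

No

AB = (2, -4, 4), AC = (-2, -2, 2).
Comparing components 3 and 1: (4)(-2) − (2)(2) = -12 ≠ 0, so AB and AC are not parallel and the points are not collinear.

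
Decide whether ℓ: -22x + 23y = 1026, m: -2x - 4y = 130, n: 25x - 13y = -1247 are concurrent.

No

Intersecting ℓ and m: solving the 2×2 system gives (x, y) = (-3547/67, -404/67).
Substitute into n: (25)(-3547/67) + (-13)(-404/67) = -83423/67.
But n requires -1247 ≠ -83423/67, so the three lines have no common point.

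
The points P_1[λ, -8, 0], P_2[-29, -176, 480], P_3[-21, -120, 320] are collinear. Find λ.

-5

Direction P_2P_3 = (8, 56, -160). From the y-coordinate of P_1, the parameter along the line is τ = (-8 − (-176))/56 = 3.
Then λ = (-29) + 3·(8) = -5.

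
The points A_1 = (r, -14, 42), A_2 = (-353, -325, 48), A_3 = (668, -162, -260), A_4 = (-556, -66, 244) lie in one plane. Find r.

The points are coplanar iff A_1A_2 · (A_1A_3 × A_1A_4) = 0.
Expanding, this is linear in r: (-111720)r + (5139120) = 0.
So r = 46.

46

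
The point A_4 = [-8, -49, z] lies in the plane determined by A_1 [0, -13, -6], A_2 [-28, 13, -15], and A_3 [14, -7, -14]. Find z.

The plane through A_1, A_2, A_3 has equation −154x − 350y − 532z = 7742.
Substituting A_4: (-532)z + (18382) = 7742, so z = 20.

20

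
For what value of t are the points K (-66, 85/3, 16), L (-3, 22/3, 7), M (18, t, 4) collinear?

1/3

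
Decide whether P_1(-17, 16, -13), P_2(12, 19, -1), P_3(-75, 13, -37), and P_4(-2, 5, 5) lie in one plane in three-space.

A normal to the plane through P_1, P_2, P_3 is n = P_1P_2 × P_1P_3 = (-36, 0, 87).
The plane has equation n·P = -519. For P_4: n·P_4 = 507.
507 ≠ -519, so P_4 is off the plane.

No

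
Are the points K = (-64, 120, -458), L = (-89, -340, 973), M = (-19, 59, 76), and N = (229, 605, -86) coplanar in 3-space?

The four points are coplanar iff the 3×3 determinant with rows KL, KM, KN is zero.
Rows: (-25, -460, 1431), (45, -61, 534), (293, 485, 372).
Expanding along the first row: (-25)(-281682) − (-460)(-139722) + (1431)(39698) = -422232.
Nonzero ⇒ not coplanar.

No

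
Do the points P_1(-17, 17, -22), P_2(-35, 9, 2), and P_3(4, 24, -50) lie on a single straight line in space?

No

P_1P_2 = (-18, -8, 24), P_1P_3 = (21, 7, -28).
P_1P_2 × P_1P_3 = (56, 0, 42).
The cross product is nonzero, so the points do not lie on one line.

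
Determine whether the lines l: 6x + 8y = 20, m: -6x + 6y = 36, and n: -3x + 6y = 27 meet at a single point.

No

Intersecting l and m: solving the 2×2 system gives (x, y) = (-2, 4).
Substitute into n: (-3)(-2) + (6)(4) = 30.
But n requires 27 ≠ 30, so the three lines have no common point.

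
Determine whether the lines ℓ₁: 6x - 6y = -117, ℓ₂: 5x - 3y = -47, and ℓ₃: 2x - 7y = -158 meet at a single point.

Intersecting ℓ₁ and ℓ₂: solving the 2×2 system gives (x, y) = (23/4, 101/4).
Substitute into ℓ₃: (2)(23/4) + (-7)(101/4) = -661/4.
But ℓ₃ requires -158 ≠ -661/4, so the three lines have no common point.

No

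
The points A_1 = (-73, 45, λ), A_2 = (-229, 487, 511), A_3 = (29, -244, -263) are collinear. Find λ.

43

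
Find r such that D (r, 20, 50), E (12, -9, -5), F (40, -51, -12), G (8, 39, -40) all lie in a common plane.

-40

The points are coplanar iff DE · (DF × DG) = 0.
Expanding, this is linear in r: (-1806)r + (-72240) = 0.
So r = -40.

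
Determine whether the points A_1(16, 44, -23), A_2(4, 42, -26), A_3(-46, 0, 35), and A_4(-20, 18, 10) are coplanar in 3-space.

With A_1 as base: A_1A_2 = (-12, -2, -3), A_1A_3 = (-62, -44, 58), A_1A_4 = (-36, -26, 33).
A_1A_3 × A_1A_4 = (56, -42, 28).
A_1A_2 · (A_1A_3 × A_1A_4) = -672.
Since -672 ≠ 0, the four points are not coplanar.

No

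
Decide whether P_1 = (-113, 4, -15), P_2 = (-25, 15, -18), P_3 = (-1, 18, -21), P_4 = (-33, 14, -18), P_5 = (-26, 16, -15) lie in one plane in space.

No

The plane through P_1, P_2, P_3 has normal n = P_1P_2 × P_1P_3 = (-24, 192, 0) and equation n·P = 3480.
Checking the remaining points: n·P_4 = 3480, n·P_5 = 3696.
Since n·P_5 = 3696 ≠ 3480, P_5 is off the plane and the points are not all coplanar.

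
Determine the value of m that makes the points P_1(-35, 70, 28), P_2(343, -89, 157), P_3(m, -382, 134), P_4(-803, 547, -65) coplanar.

715

Normal to plane P_1P_2P_4: n = (-46746, -63918, 58194); plane equation n·P = -1208718.
Requiring n·P_3 = -1208718: (-46746)m + (32214672) = -1208718.
So m = 715.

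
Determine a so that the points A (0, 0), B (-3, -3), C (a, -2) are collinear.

-2

The three points are collinear iff det[AB; AC] = 0.
This determinant is linear in a: (3)a + (6) = 0, so a = -2.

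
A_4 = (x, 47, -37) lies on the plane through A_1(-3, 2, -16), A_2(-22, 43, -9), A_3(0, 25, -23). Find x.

The plane through A_1, A_2, A_3 has equation −448x − 112y − 560z = 10080.
Substituting A_4: (-448)x + (15456) = 10080, so x = 12.

12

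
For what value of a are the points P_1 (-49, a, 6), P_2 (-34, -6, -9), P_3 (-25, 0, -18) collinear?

-16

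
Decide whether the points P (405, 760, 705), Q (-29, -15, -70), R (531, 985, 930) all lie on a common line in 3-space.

Yes

PQ = (-434, -775, -775), PR = (126, 225, 225).
PQ × PR = (0, 0, 0).
The cross product vanishes, so the three points are collinear.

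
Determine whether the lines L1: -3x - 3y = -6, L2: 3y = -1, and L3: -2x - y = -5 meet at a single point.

No

The three lines meet at one point iff the augmented coefficient matrix [aᵢ bᵢ cᵢ] has rank < 3, i.e. its determinant vanishes.
Here the determinant is 6.
Nonzero, so no common point exists.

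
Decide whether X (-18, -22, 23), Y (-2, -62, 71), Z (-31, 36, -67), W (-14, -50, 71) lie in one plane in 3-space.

Yes

With X as base: XY = (16, -40, 48), XZ = (-13, 58, -90), XW = (4, -28, 48).
XZ × XW = (264, 264, 132).
XY · (XZ × XW) = 0.
The scalar triple product vanishes, so the four points are coplanar.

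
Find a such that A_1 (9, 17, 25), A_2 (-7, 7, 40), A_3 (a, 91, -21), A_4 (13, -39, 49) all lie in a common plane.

26

The points are coplanar iff A_1A_2 · (A_1A_3 × A_1A_4) = 0.
Expanding, this is linear in a: (-600)a + (15600) = 0.
So a = 26.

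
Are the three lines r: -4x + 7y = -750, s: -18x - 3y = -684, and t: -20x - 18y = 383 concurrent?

No

Intersecting r and s: solving the 2×2 system gives (x, y) = (51, -78).
Substitute into t: (-20)(51) + (-18)(-78) = 384.
But t requires 383 ≠ 384, so the three lines have no common point.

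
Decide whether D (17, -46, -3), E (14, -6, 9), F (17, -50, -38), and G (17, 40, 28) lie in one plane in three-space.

No

A normal to the plane through D, E, F is n = DE × DF = (-1352, -105, 12).
The plane has equation n·P = -18190. For G: n·G = -26848.
-26848 ≠ -18190, so G is off the plane.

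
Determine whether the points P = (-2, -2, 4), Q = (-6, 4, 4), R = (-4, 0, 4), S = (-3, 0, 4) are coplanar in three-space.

With P as base: PQ = (-4, 6, 0), PR = (-2, 2, 0), PS = (-1, 2, 0).
PR × PS = (0, 0, -2).
PQ · (PR × PS) = 0.
The scalar triple product vanishes, so the four points are coplanar.

Yes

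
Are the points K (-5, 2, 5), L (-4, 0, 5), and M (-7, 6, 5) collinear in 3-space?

Yes

KL = (1, -2, 0), KM = (-2, 4, 0).
Each component of KM is -2 times the corresponding component of KL, so KM = -2·KL and the points are collinear.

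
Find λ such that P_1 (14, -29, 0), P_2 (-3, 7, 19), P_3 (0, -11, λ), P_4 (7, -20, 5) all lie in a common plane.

The points are coplanar iff P_1P_2 · (P_1P_3 × P_1P_4) = 0.
Expanding, this is linear in λ: (-99)λ + (990) = 0.
So λ = 10.

10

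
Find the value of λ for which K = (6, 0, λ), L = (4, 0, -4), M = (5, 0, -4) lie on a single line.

Collinearity requires KL × KM = 0; each component is linear in λ.
The y-component gives (-1)λ + (-4) = 0, so λ = -4.
The remaining components then also vanish.

-4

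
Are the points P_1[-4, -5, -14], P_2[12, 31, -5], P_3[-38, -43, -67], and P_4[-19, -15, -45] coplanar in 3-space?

No

A normal to the plane through P_1, P_2, P_3 is n = P_1P_2 × P_1P_3 = (-1566, 542, 616).
The plane has equation n·P = -5070. For P_4: n·P_4 = -6096.
-6096 ≠ -5070, so P_4 is off the plane.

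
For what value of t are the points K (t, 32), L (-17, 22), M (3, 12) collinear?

-37

Collinearity: (K − L) must be parallel to (M − L) = (20, -10).
Cross-multiplying the components: (t − (-17))·(-10) = (10)·(20).
Solving gives t = -37.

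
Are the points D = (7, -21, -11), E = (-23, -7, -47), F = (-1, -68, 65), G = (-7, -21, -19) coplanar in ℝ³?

No

With D as base: DE = (-30, 14, -36), DF = (-8, -47, 76), DG = (-14, 0, -8).
DF × DG = (376, -1128, -658).
DE · (DF × DG) = -3384.
Since -3384 ≠ 0, the four points are not coplanar.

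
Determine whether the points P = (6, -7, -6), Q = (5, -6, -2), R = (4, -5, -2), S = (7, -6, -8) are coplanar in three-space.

No

A normal to the plane through P, Q, R is n = PQ × PR = (-4, -4, 0).
The plane has equation n·X = 4. For S: n·S = -4.
-4 ≠ 4, so S is off the plane.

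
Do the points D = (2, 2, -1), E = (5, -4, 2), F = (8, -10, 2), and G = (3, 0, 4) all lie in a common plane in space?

The four points are coplanar iff the 3×3 determinant with rows DE, DF, DG is zero.
Rows: (3, -6, 3), (6, -12, 3), (1, -2, 5).
Expanding along the first row: (3)(-54) − (-6)(27) + (3)(0) = 0.
Zero determinant ⇒ coplanar.

Yes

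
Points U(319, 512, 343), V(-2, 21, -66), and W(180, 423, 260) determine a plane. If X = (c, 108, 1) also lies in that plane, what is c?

5

The plane through U, V, W has equation 4352x + 30208y − 39680z = 3244544.
Substituting X: (4352)c + (3222784) = 3244544, so c = 5.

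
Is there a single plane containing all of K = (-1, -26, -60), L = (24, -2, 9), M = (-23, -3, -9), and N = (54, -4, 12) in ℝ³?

A normal to the plane through K, L, M is n = KL × KM = (-363, -2793, 1103).
The plane has equation n·P = 6801. For N: n·N = 4806.
4806 ≠ 6801, so N is off the plane.

No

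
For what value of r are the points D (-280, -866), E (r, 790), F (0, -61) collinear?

296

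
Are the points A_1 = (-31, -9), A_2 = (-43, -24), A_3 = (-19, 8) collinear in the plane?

A_1A_2 = (-12, -15), A_1A_3 = (12, 17).
If collinear, A_1A_3 would be a scalar multiple of A_1A_2. But (-12)·(17) ≠ (-15)·(12) (difference -24), so they are not parallel; the points are not collinear.

No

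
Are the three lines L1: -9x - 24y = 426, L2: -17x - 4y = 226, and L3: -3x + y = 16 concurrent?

Yes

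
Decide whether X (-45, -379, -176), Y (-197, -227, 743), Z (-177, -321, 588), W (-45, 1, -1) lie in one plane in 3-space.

Yes

A normal to the plane through X, Y, Z is n = XY × XZ = (62826, -5180, 11248).
The plane has equation n·P = -2843598. For W: n·W = -2843598.
Equal, so W lies in the plane and all four are coplanar.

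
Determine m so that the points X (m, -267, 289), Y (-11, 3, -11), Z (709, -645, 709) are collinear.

289

Collinearity requires XY × XZ = 0; each component is linear in m.
The y-component gives (720)m + (-208080) = 0, so m = 289.
The remaining components then also vanish.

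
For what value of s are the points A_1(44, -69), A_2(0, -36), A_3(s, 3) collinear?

-52

Collinearity: (A_3 − A_1) must be parallel to (A_2 − A_1) = (-44, 33).
Cross-multiplying the components: (s − 44)·(33) = (72)·(-44).
Solving gives s = -52.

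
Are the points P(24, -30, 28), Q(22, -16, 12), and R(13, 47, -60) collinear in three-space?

Yes

PQ = (-2, 14, -16), PR = (-11, 77, -88).
Each component of PR is 11/2 times the corresponding component of PQ, so PR = 11/2·PQ and the points are collinear.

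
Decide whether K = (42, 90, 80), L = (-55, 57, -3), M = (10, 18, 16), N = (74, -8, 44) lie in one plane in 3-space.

No

A normal to the plane through K, L, M is n = KL × KM = (-3864, -3552, 5928).
The plane has equation n·P = -7728. For N: n·N = 3312.
3312 ≠ -7728, so N is off the plane.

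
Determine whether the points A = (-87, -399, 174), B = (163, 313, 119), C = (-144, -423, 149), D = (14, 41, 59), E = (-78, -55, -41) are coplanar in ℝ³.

No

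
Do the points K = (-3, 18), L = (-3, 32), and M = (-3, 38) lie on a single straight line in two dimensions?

Yes

KL = (0, 14), KM = (0, 20).
Twice the signed area of △KLM is (0)(20) − (14)(0) = 0.
The triangle is degenerate (zero area), so the points are collinear.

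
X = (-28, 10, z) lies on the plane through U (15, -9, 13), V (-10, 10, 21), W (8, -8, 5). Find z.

The plane through U, V, W has equation −160x − 256y + 108z = 1308.
Substituting X: (108)z + (1920) = 1308, so z = -17/3.

-17/3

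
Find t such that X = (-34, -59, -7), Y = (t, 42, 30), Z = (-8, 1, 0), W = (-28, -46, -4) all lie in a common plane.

16

Normal to plane XZW: n = (89, -36, -22); plane equation n·P = -748.
Requiring n·Y = -748: (89)t + (-2172) = -748.
So t = 16.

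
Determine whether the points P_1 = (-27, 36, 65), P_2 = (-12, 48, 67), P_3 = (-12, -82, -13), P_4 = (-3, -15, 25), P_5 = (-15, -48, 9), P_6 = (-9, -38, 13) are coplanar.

The plane through P_1, P_2, P_3 has normal n = P_1P_2 × P_1P_3 = (-700, 1200, -1950) and equation n·P = -64650.
Checking the remaining points: n·P_4 = -64650, n·P_5 = -64650, n·P_6 = -64650.
All equal -64650, so all 6 points lie in one plane.

Yes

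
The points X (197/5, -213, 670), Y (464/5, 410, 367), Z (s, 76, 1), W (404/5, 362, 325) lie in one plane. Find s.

2/5

Coplanarity ⇔ det[XY; XZ; XW] = 0.
Expanding, this is linear in s: (40710)s + (-16284) = 0.
So s = 2/5.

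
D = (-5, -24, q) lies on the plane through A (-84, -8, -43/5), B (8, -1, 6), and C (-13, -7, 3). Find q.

28/5

Coplanarity requires AB · (AC × AD) = 0.
AB = (92, 7, 73/5), AC = (71, 1, 58/5); the triple product is linear in q with coefficient -405 and constant term 2268.
Setting it to zero: q = 28/5.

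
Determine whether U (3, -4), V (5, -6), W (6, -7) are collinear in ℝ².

Yes

UV = (2, -2), UW = (3, -3).
det[UV; UW] = (2)(-3) − (-2)(3) = 0.
The determinant is zero, so the points are collinear.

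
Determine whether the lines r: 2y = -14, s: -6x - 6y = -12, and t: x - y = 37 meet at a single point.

The three lines meet at one point iff the augmented coefficient matrix [aᵢ bᵢ cᵢ] has rank < 3, i.e. its determinant vanishes.
Here the determinant is 252.
Nonzero, so no common point exists.

No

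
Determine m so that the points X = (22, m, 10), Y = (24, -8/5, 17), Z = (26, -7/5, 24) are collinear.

-9/5

Direction YZ = (2, 1/5, 7). From the x-coordinate of X, the parameter along the line is τ = (22 − 24)/2 = -1.
Then m = (-8/5) + (-1)·(1/5) = -9/5.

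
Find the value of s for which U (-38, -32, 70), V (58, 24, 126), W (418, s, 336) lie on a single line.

234

Collinearity requires UV × UW = 0; each component is linear in s.
The x-component gives (-56)s + (13104) = 0, so s = 234.
The remaining components then also vanish.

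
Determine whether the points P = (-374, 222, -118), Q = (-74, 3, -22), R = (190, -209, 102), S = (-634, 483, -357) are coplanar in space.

No

With P as base: PQ = (300, -219, 96), PR = (564, -431, 220), PS = (-260, 261, -239).
PR × PS = (45589, 77596, 35144).
PQ · (PR × PS) = 57000.
Since 57000 ≠ 0, the four points are not coplanar.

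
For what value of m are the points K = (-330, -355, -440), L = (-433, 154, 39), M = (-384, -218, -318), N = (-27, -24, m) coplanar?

-31

Normal to plane KLM: n = (-3525, -13300, 13375); plane equation n·P = -250.
Requiring n·N = -250: (13375)m + (414375) = -250.
So m = -31.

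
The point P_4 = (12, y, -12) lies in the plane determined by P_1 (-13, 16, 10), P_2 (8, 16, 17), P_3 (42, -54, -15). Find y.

A normal to the plane is n = P_1P_2 × P_1P_3 = (490, 910, -1470).
P_4 lies in the plane iff n · P_1P_4 = 0.
This gives (910)y + (30030) = 0, so y = -33.

-33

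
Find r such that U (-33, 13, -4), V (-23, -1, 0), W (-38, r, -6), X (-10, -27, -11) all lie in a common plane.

20

Normal to plane UVX: n = (258, 162, -78); plane equation n·P = -6096.
Requiring n·W = -6096: (162)r + (-9336) = -6096.
So r = 20.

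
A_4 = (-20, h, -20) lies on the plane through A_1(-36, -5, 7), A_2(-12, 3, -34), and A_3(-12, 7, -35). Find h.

-1

Coplanarity requires A_1A_2 · (A_1A_3 × A_1A_4) = 0.
A_1A_2 = (24, 8, -41), A_1A_3 = (24, 12, -42); the triple product is linear in h with coefficient 24 and constant term 24.
Setting it to zero: h = -1.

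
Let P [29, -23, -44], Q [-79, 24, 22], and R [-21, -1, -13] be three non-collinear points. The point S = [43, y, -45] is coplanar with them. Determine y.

-25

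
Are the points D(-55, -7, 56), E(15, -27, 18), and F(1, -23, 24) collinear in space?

No

DE = (70, -20, -38), DF = (56, -16, -32).
Comparing components 2 and 3: (-20)(-32) − (-38)(-16) = 32 ≠ 0, so DE and DF are not parallel and the points are not collinear.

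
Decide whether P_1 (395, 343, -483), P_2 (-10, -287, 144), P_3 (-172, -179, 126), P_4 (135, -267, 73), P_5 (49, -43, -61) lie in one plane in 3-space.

The plane through P_1, P_2, P_3 has normal n = P_1P_2 × P_1P_3 = (-56376, -108864, -145800) and equation n·P = 10812528.
Checking the remaining points: n·P_4 = 10812528, n·P_5 = 10812528.
All equal 10812528, so all 5 points lie in one plane.

Yes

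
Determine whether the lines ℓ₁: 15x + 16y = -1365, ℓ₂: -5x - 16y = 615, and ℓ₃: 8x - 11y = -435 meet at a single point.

Yes

The three lines meet at one point iff the augmented coefficient matrix [aᵢ bᵢ cᵢ] has rank < 3, i.e. its determinant vanishes.
Here the determinant is 0.
It vanishes, so the lines are concurrent at (-75, -15).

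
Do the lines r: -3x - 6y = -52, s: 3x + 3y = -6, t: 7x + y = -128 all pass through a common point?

No

The three lines meet at one point iff the augmented coefficient matrix [aᵢ bᵢ cᵢ] has rank < 3, i.e. its determinant vanishes.
Here the determinant is 18.
Nonzero, so no common point exists.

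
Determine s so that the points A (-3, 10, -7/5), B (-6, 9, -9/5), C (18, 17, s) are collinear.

7/5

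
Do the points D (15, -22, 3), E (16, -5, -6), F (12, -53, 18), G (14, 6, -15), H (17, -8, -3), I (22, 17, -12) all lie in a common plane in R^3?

The plane through D, E, F has normal n = DE × DF = (-24, 12, 20) and equation n·P = -564.
Checking the remaining points: n·G = -564, n·H = -564, n·I = -564.
All equal -564, so all 6 points lie in one plane.

Yes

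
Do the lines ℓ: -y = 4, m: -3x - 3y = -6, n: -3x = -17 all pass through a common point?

No

The three lines meet at one point iff the augmented coefficient matrix [aᵢ bᵢ cᵢ] has rank < 3, i.e. its determinant vanishes.
Here the determinant is -3.
Nonzero, so no common point exists.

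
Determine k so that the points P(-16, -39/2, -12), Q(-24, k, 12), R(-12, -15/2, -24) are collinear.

-87/2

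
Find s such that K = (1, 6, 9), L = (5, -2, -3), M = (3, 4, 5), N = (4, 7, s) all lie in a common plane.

7

The points are coplanar iff KL · (KM × KN) = 0.
Expanding, this is linear in s: (8)s + (-56) = 0.
So s = 7.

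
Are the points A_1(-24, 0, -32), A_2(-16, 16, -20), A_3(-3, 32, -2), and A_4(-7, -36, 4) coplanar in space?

No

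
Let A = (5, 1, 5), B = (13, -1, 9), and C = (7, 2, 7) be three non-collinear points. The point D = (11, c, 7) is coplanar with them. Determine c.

-2

A normal to the plane is n = AB × AC = (-8, -8, 12).
D lies in the plane iff n · AD = 0.
This gives (-8)c + (-16) = 0, so c = -2.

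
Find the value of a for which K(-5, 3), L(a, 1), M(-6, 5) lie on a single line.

Collinearity: (L − K) must be parallel to (M − K) = (-1, 2).
Cross-multiplying the components: (a − (-5))·(2) = (-2)·(-1).
Solving gives a = -4.

-4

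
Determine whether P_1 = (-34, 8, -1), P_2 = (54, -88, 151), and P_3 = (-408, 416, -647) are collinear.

P_1P_2 = (88, -96, 152), P_1P_3 = (-374, 408, -646).
Each component of P_1P_3 is -17/4 times the corresponding component of P_1P_2, so P_1P_3 = -17/4·P_1P_2 and the points are collinear.

Yes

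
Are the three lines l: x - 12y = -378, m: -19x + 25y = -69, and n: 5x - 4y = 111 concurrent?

Lines aᵢx + bᵢy = cᵢ with pairwise distinct directions are concurrent exactly when det[aᵢ bᵢ cᵢ] = 0.
Here the determinant is -147.
Nonzero, so no common point exists.

No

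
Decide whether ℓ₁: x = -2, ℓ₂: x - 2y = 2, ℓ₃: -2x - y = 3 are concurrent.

No

Intersecting ℓ₁ and ℓ₂: solving the 2×2 system gives (x, y) = (-2, -2).
Substitute into ℓ₃: (-2)(-2) + (-1)(-2) = 6.
But ℓ₃ requires 3 ≠ 6, so the three lines have no common point.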